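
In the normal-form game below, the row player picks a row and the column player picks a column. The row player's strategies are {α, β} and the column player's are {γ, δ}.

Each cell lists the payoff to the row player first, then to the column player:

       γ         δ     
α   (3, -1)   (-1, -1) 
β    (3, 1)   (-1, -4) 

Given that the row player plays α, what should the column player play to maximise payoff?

either — both γ and δ are best responses

Against α, the column player earns -1 from γ and -1 from δ.
So either strategy is a best response.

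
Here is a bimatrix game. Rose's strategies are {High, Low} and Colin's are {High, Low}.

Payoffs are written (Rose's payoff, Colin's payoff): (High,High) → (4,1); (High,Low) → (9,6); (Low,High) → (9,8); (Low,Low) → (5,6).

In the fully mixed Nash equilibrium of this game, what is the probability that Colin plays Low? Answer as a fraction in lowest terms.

5/9

Let q be the probability that Colin plays High. In a completely mixed equilibrium, Rose must be indifferent between High and Low.
Rose's expected payoff from High is 4q + 9(1−q); from Low it is 9q + 5(1−q).
Setting these equal: −5q + 9 = 4q + 5, so q = 4/9.
Therefore Colin plays Low with probability 1 − 4/9 = 5/9.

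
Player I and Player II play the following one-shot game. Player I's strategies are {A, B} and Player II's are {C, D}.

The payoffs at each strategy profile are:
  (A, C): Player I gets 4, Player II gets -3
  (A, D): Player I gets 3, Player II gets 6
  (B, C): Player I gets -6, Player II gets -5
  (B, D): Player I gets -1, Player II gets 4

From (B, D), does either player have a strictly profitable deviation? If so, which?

Player I at (B, D) earns -1; deviating to A yields 3 — a strict improvement.
Player II earns 4; deviating to C yields -5 — not better.
Only Player I has a strictly profitable deviation.

Player I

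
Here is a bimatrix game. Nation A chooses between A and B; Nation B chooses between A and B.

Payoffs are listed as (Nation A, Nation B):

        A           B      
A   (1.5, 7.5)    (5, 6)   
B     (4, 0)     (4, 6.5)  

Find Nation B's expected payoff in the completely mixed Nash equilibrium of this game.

First find p, the probability Nation A plays A, from Nation B's indifference between A and B: 7.5p = 6p + 6.5(1−p), giving p = 13/16.
Since Nation B is indifferent in equilibrium, Nation B's expected payoff equals the payoff from either column against (13/16, 3/16). Using A: 7.5(13/16) = 195/32.

195/32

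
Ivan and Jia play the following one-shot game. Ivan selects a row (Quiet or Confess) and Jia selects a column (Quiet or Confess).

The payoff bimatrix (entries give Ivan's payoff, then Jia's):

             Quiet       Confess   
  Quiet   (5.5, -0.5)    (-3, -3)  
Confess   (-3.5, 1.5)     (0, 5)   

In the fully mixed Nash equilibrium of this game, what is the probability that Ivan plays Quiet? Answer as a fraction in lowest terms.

Let p be the probability that Ivan plays Quiet. In a completely mixed equilibrium, Jia must be indifferent between Quiet and Confess.
Jia's expected payoff from Quiet is −0.5p + 1.5(1−p); from Confess it is −3p + 5(1−p).
Setting these equal: −2p + 1.5 = −8p + 5, so p = 7/12.

7/12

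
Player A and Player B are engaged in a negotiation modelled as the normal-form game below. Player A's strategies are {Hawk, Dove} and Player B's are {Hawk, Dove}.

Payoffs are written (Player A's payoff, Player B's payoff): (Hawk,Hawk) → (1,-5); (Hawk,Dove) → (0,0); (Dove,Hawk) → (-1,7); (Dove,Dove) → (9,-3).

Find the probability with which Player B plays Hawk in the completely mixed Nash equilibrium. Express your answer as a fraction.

9/11

Let c be the probability that Player B plays Hawk. In a completely mixed equilibrium, Player A must be indifferent between Hawk and Dove.
Player A's expected payoff from Hawk is c; from Dove it is −c + 9(1−c).
Setting these equal: c = −10c + 9, so c = 9/11.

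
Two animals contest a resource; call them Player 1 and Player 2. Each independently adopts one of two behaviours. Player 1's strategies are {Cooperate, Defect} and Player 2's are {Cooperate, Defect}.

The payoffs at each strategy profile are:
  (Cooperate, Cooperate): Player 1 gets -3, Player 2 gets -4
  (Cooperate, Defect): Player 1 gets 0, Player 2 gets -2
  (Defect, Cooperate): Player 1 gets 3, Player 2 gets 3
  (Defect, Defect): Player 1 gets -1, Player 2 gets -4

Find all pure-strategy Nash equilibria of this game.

(Cooperate, Defect) and (Defect, Cooperate)

(Cooperate, Cooperate): Player 1 prefers Defect (3 > -3); Player 2 prefers Defect (-2 > -4) — not an equilibrium.
(Cooperate, Defect): Player 1 gets 0 ≥ -1 from Defect, and Player 2 gets -2 ≥ -4 from Cooperate — Nash equilibrium.
(Defect, Cooperate): Player 1 gets 3 ≥ -3 from Cooperate, and Player 2 gets 3 ≥ -4 from Defect — Nash equilibrium.
(Defect, Defect): Player 1 prefers Cooperate (0 > -1); Player 2 prefers Cooperate (3 > -4) — not an equilibrium.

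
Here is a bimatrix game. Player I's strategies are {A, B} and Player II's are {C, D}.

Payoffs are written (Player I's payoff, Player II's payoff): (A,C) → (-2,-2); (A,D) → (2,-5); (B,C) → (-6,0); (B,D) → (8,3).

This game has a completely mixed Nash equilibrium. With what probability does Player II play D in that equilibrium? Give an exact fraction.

2/5

Let q be the probability that Player II plays C. In a completely mixed equilibrium, Player I must be indifferent between A and B.
Player I's expected payoff from A is −2q + 2(1−q); from B it is −6q + 8(1−q).
Setting these equal: −4q + 2 = −14q + 8, so q = 3/5.
Therefore Player II plays D with probability 1 − 3/5 = 2/5.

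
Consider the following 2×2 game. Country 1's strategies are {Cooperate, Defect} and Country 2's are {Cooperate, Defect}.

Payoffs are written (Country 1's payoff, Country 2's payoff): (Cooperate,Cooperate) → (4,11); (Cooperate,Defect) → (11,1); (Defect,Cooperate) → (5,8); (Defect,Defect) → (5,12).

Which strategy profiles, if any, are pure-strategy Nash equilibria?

none

(Cooperate, Cooperate): Country 1 prefers Defect (5 > 4) — not an equilibrium.
(Cooperate, Defect): Country 2 prefers Cooperate (11 > 1) — not an equilibrium.
(Defect, Cooperate): Country 2 prefers Defect (12 > 8) — not an equilibrium.
(Defect, Defect): Country 1 prefers Cooperate (11 > 5) — not an equilibrium.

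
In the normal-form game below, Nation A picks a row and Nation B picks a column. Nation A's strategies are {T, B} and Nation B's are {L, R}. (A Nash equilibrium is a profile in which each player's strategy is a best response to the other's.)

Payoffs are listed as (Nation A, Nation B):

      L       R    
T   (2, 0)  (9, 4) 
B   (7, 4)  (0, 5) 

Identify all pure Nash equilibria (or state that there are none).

(T, L): Nation A prefers B (7 > 2); Nation B prefers R (4 > 0) — not an equilibrium.
(T, R): Nation A gets 9 ≥ 0 from B, and Nation B gets 4 ≥ 0 from L — Nash equilibrium.
(B, L): Nation B prefers R (5 > 4) — not an equilibrium.
(B, R): Nation A prefers T (9 > 0) — not an equilibrium.

(T, R)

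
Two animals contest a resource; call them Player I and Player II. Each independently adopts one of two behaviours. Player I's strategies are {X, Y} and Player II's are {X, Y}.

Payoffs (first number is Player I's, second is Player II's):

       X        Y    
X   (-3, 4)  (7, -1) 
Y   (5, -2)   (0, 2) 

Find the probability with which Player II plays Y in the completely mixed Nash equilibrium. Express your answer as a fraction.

Let q be the probability that Player II plays X. In a completely mixed equilibrium, Player I must be indifferent between X and Y.
Player I's expected payoff from X is −3q + 7(1−q); from Y it is 5q.
Setting these equal: −10q + 7 = 5q, so q = 7/15.
Therefore Player II plays Y with probability 1 − 7/15 = 8/15.

8/15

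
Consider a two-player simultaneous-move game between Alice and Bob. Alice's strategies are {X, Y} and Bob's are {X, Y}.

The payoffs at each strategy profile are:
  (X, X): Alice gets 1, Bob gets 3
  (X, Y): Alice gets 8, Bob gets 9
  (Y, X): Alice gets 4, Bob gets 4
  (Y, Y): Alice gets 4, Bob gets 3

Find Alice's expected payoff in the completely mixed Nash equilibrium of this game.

First find q, the probability Bob plays X, from Alice's indifference between X and Y: q + 8(1−q) = 4q + 4(1−q), giving q = 4/7.
Since Alice is indifferent in equilibrium, Alice's expected payoff equals the payoff from either row against (4/7, 3/7). Using X: (4/7) + 8(3/7) = 4.

4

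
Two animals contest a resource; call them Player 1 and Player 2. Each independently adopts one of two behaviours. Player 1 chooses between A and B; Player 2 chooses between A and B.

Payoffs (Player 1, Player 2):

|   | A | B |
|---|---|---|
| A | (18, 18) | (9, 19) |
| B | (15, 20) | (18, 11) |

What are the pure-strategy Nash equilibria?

none

(A, A): Player 2 prefers B (19 > 18) — not an equilibrium.
(A, B): Player 1 prefers B (18 > 9) — not an equilibrium.
(B, A): Player 1 prefers A (18 > 15) — not an equilibrium.
(B, B): Player 2 prefers A (20 > 11) — not an equilibrium.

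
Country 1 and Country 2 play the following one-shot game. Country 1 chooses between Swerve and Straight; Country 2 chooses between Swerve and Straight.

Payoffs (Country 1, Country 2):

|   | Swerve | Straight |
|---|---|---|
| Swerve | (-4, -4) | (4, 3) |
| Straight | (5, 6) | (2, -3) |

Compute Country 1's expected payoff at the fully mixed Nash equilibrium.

First find y, the probability Country 2 plays Swerve, from Country 1's indifference between Swerve and Straight: −4y + 4(1−y) = 5y + 2(1−y), giving y = 2/11.
Since Country 1 is indifferent in equilibrium, Country 1's expected payoff equals the payoff from either row against (2/11, 9/11). Using Swerve: −4(2/11) + 4(9/11) = 28/11.

28/11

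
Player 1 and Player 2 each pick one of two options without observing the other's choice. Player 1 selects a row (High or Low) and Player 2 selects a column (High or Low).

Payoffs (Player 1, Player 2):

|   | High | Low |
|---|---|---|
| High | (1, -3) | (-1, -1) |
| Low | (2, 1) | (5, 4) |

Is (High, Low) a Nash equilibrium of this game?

No

At (High, Low), Player 1 earns -1; switching to Low would give 5, so Player 1 would deviate.
Player 2 earns -1; switching to High would give -3, so Player 2 has no profitable deviation.
Since at least one player can profitably deviate, this is not a Nash equilibrium.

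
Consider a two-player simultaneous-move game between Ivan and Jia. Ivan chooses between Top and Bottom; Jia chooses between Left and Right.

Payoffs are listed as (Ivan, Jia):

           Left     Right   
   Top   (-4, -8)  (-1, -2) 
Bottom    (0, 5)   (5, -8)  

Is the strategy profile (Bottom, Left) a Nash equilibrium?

Yes

At (Bottom, Left), Ivan earns 0; switching to Top would give -4, so Ivan has no profitable deviation.
Jia earns 5; switching to Right would give -8, so Jia has no profitable deviation.
Neither player can gain by a unilateral deviation, so this profile is a Nash equilibrium.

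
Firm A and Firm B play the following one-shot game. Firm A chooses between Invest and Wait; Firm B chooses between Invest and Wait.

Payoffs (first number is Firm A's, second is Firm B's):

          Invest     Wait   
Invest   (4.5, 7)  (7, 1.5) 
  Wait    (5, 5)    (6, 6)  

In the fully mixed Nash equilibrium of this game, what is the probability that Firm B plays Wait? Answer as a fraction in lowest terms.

1/3

Let q be the probability that Firm B plays Invest. In a completely mixed equilibrium, Firm A must be indifferent between Invest and Wait.
Firm A's expected payoff from Invest is 4.5q + 7(1−q); from Wait it is 5q + 6(1−q).
Setting these equal: −2.5q + 7 = −q + 6, so q = 2/3.
Therefore Firm B plays Wait with probability 1 − 2/3 = 1/3.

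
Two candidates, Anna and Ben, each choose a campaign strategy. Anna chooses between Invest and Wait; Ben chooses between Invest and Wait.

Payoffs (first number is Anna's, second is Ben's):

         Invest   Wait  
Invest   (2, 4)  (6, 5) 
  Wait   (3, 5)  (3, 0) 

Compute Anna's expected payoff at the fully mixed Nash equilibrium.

3

First find y, the probability Ben plays Invest, from Anna's indifference between Invest and Wait: 2y + 6(1−y) = 3y + 3(1−y), giving y = 3/4.
Since Anna is indifferent in equilibrium, Anna's expected payoff equals the payoff from either row against (3/4, 1/4). Using Invest: 2(3/4) + 6(1/4) = 3.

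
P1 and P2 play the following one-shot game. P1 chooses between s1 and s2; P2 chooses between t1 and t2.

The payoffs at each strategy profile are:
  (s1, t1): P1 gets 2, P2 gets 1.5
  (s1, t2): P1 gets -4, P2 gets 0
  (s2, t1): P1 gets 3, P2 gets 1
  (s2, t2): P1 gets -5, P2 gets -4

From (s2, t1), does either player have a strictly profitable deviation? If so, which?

P1 at (s2, t1) earns 3; deviating to s1 yields 2 — not better.
P2 earns 1; deviating to t2 yields -4 — not better.
Neither player can strictly improve; the profile is a Nash equilibrium.

Neither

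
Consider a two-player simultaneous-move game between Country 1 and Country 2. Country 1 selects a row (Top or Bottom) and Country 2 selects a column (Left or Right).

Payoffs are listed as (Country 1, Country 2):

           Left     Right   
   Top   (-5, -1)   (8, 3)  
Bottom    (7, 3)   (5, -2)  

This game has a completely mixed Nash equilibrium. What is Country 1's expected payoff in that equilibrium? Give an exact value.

27/5

First find y, the probability Country 2 plays Left, from Country 1's indifference between Top and Bottom: −5y + 8(1−y) = 7y + 5(1−y), giving y = 1/5.
Since Country 1 is indifferent in equilibrium, Country 1's expected payoff equals the payoff from either row against (1/5, 4/5). Using Top: −5(1/5) + 8(4/5) = 27/5.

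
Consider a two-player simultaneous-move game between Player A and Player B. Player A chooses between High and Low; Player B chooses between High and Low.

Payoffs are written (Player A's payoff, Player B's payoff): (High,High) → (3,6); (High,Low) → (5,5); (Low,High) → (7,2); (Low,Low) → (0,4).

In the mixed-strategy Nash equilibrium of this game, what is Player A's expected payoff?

35/9

First find q, the probability Player B plays High, from Player A's indifference between High and Low: 3q + 5(1−q) = 7q, giving q = 5/9.
Since Player A is indifferent in equilibrium, Player A's expected payoff equals the payoff from either row against (5/9, 4/9). Using High: 3(5/9) + 5(4/9) = 35/9.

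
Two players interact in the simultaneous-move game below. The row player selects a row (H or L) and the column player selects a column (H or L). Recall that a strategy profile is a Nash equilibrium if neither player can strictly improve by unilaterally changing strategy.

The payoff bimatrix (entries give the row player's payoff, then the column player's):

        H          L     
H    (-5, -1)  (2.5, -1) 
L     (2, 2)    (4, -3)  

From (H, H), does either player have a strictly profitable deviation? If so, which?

The row player

The row player at (H, H) earns -5; deviating to L yields 2 — a strict improvement.
The column player earns -1; deviating to L yields -1 — not better.
Only the row player has a strictly profitable deviation.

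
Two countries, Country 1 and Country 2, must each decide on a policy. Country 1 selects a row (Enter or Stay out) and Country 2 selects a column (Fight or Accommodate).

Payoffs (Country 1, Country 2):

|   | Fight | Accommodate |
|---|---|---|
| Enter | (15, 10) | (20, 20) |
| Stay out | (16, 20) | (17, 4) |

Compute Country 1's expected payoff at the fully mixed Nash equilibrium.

65/4

First find y, the probability Country 2 plays Fight, from Country 1's indifference between Enter and Stay out: 15y + 20(1−y) = 16y + 17(1−y), giving y = 3/4.
Since Country 1 is indifferent in equilibrium, Country 1's expected payoff equals the payoff from either row against (3/4, 1/4). Using Enter: 15(3/4) + 20(1/4) = 65/4.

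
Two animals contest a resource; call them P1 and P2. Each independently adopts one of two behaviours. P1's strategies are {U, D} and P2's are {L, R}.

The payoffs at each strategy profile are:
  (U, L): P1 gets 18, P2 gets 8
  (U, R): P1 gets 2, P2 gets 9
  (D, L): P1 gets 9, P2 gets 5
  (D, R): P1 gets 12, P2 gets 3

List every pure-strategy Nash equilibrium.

(U, L): P2 prefers R (9 > 8) — not an equilibrium.
(U, R): P1 prefers D (12 > 2) — not an equilibrium.
(D, L): P1 prefers U (18 > 9) — not an equilibrium.
(D, R): P2 prefers L (5 > 3) — not an equilibrium.

none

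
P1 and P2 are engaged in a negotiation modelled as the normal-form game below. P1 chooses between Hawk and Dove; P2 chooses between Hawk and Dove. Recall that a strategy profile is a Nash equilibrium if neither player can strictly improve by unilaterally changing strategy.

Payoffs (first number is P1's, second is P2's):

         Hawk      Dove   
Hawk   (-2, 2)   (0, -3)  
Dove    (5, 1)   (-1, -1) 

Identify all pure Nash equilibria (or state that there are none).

(Hawk, Hawk): P1 prefers Dove (5 > -2) — not an equilibrium.
(Hawk, Dove): P2 prefers Hawk (2 > -3) — not an equilibrium.
(Dove, Hawk): P1 gets 5 ≥ -2 from Hawk, and P2 gets 1 ≥ -1 from Dove — Nash equilibrium.
(Dove, Dove): P1 prefers Hawk (0 > -1); P2 prefers Hawk (1 > -1) — not an equilibrium.

(Dove, Hawk)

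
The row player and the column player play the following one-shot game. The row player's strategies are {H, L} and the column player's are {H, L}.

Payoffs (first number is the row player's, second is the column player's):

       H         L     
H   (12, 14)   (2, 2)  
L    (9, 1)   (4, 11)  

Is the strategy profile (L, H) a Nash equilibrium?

No

At (L, H), the row player earns 9; switching to H would give 12, so the row player would deviate.
The column player earns 1; switching to L would give 11, so the column player would deviate.
Since at least one player can profitably deviate, this is not a Nash equilibrium.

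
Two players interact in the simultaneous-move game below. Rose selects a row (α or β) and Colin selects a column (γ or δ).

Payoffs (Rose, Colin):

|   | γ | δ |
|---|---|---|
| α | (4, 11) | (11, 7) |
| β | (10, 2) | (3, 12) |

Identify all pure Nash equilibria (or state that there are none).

(α, γ): Rose prefers β (10 > 4) — not an equilibrium.
(α, δ): Colin prefers γ (11 > 7) — not an equilibrium.
(β, γ): Colin prefers δ (12 > 2) — not an equilibrium.
(β, δ): Rose prefers α (11 > 3) — not an equilibrium.

none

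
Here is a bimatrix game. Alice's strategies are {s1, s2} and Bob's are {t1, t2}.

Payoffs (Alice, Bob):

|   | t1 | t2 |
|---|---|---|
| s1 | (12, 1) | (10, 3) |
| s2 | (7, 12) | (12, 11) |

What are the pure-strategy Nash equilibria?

(s1, t1): Bob prefers t2 (3 > 1) — not an equilibrium.
(s1, t2): Alice prefers s2 (12 > 10) — not an equilibrium.
(s2, t1): Alice prefers s1 (12 > 7) — not an equilibrium.
(s2, t2): Bob prefers t1 (12 > 11) — not an equilibrium.

none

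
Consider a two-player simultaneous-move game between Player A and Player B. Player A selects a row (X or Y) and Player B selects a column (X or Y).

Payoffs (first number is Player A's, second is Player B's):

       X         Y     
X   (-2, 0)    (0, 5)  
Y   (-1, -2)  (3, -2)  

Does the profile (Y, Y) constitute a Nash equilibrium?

Yes

At (Y, Y), Player A earns 3; switching to X would give 0, so Player A has no profitable deviation.
Player B earns -2; switching to X would give -2, so Player B has no profitable deviation.
Neither player can gain by a unilateral deviation, so this profile is a Nash equilibrium.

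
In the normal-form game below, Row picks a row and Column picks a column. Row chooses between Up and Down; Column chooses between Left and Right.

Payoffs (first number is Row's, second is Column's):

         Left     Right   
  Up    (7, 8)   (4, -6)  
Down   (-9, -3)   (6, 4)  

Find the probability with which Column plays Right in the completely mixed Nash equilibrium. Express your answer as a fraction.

Let y be the probability that Column plays Left. In a completely mixed equilibrium, Row must be indifferent between Up and Down.
Row's expected payoff from Up is 7y + 4(1−y); from Down it is −9y + 6(1−y).
Setting these equal: 3y + 4 = −15y + 6, so y = 1/9.
Therefore Column plays Right with probability 1 − 1/9 = 8/9.

8/9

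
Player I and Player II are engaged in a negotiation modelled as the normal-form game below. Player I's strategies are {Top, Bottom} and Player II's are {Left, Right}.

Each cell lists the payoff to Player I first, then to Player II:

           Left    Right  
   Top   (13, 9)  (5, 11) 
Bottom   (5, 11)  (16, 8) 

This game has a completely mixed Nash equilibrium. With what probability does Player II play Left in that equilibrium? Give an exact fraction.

11/19

Let c be the probability that Player II plays Left. In a completely mixed equilibrium, Player I must be indifferent between Top and Bottom.
Player I's expected payoff from Top is 13c + 5(1−c); from Bottom it is 5c + 16(1−c).
Setting these equal: 8c + 5 = −11c + 16, so c = 11/19.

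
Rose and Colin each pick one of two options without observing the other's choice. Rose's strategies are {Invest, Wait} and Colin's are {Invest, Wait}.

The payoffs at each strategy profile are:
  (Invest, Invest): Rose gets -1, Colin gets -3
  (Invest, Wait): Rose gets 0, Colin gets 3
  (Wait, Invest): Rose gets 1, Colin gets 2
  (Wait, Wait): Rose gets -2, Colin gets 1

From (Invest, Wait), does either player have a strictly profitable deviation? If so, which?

Neither

Rose at (Invest, Wait) earns 0; deviating to Wait yields -2 — not better.
Colin earns 3; deviating to Invest yields -3 — not better.
Neither player can strictly improve; the profile is a Nash equilibrium.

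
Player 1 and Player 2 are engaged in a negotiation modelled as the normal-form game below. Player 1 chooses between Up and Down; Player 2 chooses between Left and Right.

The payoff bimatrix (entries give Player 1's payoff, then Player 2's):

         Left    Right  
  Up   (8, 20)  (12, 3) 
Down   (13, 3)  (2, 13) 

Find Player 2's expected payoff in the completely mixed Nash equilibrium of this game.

First find x, the probability Player 1 plays Up, from Player 2's indifference between Left and Right: 20x + 3(1−x) = 3x + 13(1−x), giving x = 10/27.
Since Player 2 is indifferent in equilibrium, Player 2's expected payoff equals the payoff from either column against (10/27, 17/27). Using Left: 20(10/27) + 3(17/27) = 251/27.

251/27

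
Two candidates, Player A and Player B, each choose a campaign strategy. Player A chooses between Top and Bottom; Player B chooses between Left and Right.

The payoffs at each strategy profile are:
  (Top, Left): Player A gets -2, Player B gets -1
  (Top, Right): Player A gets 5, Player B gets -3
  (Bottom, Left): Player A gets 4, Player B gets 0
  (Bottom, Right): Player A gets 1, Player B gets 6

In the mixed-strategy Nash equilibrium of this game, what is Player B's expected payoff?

First find x, the probability Player A plays Top, from Player B's indifference between Left and Right: −x = −3x + 6(1−x), giving x = 3/4.
Since Player B is indifferent in equilibrium, Player B's expected payoff equals the payoff from either column against (3/4, 1/4). Using Left: −(3/4) = -3/4.

-3/4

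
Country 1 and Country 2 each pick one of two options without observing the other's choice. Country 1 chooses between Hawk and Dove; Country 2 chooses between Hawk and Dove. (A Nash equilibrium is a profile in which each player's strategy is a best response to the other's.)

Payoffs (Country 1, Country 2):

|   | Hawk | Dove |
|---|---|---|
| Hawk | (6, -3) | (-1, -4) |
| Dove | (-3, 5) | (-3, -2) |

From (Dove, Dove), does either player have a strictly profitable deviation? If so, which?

Both

Country 1 at (Dove, Dove) earns -3; deviating to Hawk yields -1 — a strict improvement.
Country 2 earns -2; deviating to Hawk yields 5 — a strict improvement.
Both Country 1 and Country 2 have strictly profitable deviations.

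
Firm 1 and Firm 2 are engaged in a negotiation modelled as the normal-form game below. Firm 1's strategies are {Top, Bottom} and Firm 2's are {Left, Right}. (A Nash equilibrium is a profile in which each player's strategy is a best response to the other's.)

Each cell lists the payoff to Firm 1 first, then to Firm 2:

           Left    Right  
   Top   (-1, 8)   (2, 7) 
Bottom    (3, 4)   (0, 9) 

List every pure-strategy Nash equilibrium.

(Top, Left): Firm 1 prefers Bottom (3 > -1) — not an equilibrium.
(Top, Right): Firm 2 prefers Left (8 > 7) — not an equilibrium.
(Bottom, Left): Firm 2 prefers Right (9 > 4) — not an equilibrium.
(Bottom, Right): Firm 1 prefers Top (2 > 0) — not an equilibrium.

none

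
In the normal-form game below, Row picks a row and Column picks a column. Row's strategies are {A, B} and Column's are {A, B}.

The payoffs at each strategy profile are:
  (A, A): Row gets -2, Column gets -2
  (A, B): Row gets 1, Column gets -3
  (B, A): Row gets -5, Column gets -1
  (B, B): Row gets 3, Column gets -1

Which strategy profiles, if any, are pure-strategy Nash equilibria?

(A, A): Row gets -2 ≥ -5 from B, and Column gets -2 ≥ -3 from B — Nash equilibrium.
(A, B): Row prefers B (3 > 1); Column prefers A (-2 > -3) — not an equilibrium.
(B, A): Row prefers A (-2 > -5) — not an equilibrium.
(B, B): Row gets 3 ≥ 1 from A, and Column gets -1 ≥ -1 from A — Nash equilibrium.

(A, A) and (B, B)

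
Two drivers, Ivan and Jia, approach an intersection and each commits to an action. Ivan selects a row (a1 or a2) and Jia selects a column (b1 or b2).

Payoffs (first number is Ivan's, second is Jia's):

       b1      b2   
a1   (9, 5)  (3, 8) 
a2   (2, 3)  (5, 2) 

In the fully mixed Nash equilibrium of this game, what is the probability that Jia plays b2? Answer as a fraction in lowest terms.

Let y be the probability that Jia plays b1. In a completely mixed equilibrium, Ivan must be indifferent between a1 and a2.
Ivan's expected payoff from a1 is 9y + 3(1−y); from a2 it is 2y + 5(1−y).
Setting these equal: 6y + 3 = −3y + 5, so y = 2/9.
Therefore Jia plays b2 with probability 1 − 2/9 = 7/9.

7/9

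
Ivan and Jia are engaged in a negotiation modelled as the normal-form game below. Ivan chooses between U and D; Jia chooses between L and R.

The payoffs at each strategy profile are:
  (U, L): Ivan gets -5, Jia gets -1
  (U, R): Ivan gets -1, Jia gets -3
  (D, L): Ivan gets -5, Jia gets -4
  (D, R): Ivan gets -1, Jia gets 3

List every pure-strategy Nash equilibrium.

(U, L): Ivan gets -5 ≥ -5 from D, and Jia gets -1 ≥ -3 from R — Nash equilibrium.
(U, R): Jia prefers L (-1 > -3) — not an equilibrium.
(D, L): Jia prefers R (3 > -4) — not an equilibrium.
(D, R): Ivan gets -1 ≥ -1 from U, and Jia gets 3 ≥ -4 from L — Nash equilibrium.

(U, L) and (D, R)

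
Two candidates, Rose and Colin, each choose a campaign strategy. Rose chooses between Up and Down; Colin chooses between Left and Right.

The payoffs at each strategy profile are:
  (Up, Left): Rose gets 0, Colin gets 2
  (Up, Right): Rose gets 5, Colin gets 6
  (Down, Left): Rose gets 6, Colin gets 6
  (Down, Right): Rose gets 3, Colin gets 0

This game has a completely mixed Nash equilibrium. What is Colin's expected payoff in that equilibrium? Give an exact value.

18/5

First find p, the probability Rose plays Up, from Colin's indifference between Left and Right: 2p + 6(1−p) = 6p, giving p = 3/5.
Since Colin is indifferent in equilibrium, Colin's expected payoff equals the payoff from either column against (3/5, 2/5). Using Left: 2(3/5) + 6(2/5) = 18/5.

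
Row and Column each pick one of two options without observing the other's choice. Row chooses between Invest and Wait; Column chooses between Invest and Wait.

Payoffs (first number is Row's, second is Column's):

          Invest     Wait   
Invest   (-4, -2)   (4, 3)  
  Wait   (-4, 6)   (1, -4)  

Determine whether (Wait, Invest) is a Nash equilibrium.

At (Wait, Invest), Row earns -4; switching to Invest would give -4, so Row has no profitable deviation.
Column earns 6; switching to Wait would give -4, so Column has no profitable deviation.
Neither player can gain by a unilateral deviation, so this profile is a Nash equilibrium.

Yes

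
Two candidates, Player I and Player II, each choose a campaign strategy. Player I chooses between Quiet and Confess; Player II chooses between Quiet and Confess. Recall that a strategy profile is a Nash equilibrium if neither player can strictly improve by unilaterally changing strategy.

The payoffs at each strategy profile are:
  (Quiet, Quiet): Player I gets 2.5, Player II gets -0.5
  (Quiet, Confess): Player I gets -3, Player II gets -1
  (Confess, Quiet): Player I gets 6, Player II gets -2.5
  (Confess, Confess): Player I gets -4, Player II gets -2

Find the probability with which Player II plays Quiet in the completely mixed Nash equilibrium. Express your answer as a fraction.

2/9

Let q be the probability that Player II plays Quiet. In a completely mixed equilibrium, Player I must be indifferent between Quiet and Confess.
Player I's expected payoff from Quiet is 2.5q − 3(1−q); from Confess it is 6q − 4(1−q).
Setting these equal: 5.5q − 3 = 10q − 4, so q = 2/9.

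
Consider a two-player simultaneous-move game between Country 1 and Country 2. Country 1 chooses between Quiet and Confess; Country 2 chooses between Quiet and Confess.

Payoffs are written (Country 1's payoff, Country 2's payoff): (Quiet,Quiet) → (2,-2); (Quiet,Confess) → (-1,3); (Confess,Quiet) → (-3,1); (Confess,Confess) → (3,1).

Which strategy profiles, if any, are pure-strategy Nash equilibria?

(Confess, Confess)

(Quiet, Quiet): Country 2 prefers Confess (3 > -2) — not an equilibrium.
(Quiet, Confess): Country 1 prefers Confess (3 > -1) — not an equilibrium.
(Confess, Quiet): Country 1 prefers Quiet (2 > -3) — not an equilibrium.
(Confess, Confess): Country 1 gets 3 ≥ -1 from Quiet, and Country 2 gets 1 ≥ 1 from Quiet — Nash equilibrium.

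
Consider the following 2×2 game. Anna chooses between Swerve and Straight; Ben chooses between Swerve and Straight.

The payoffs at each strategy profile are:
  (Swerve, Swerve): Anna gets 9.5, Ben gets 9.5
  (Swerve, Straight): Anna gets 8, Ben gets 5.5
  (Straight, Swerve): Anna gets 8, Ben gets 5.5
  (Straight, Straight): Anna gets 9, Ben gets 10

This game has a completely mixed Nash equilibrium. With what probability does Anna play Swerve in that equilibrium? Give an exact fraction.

Let r be the probability that Anna plays Swerve. In a completely mixed equilibrium, Ben must be indifferent between Swerve and Straight.
Ben's expected payoff from Swerve is 9.5r + 5.5(1−r); from Straight it is 5.5r + 10(1−r).
Setting these equal: 4r + 5.5 = −4.5r + 10, so r = 9/17.

9/17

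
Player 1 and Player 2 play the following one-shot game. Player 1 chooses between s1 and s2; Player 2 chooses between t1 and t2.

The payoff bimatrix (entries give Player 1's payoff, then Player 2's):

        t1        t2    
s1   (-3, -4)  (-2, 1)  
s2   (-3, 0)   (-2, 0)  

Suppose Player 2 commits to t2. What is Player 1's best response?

either — both s1 and s2 are best responses

Against t2, Player 1 earns -2 from s1 and -2 from s2.
So either strategy is a best response.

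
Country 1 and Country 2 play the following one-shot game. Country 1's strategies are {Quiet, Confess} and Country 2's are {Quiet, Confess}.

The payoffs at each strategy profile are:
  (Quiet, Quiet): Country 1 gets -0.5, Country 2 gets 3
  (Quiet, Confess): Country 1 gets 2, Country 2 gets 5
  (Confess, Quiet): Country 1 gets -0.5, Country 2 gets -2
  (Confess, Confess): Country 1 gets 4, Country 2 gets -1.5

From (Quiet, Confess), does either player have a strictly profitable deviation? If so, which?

Country 1

Country 1 at (Quiet, Confess) earns 2; deviating to Confess yields 4 — a strict improvement.
Country 2 earns 5; deviating to Quiet yields 3 — not better.
Only Country 1 has a strictly profitable deviation.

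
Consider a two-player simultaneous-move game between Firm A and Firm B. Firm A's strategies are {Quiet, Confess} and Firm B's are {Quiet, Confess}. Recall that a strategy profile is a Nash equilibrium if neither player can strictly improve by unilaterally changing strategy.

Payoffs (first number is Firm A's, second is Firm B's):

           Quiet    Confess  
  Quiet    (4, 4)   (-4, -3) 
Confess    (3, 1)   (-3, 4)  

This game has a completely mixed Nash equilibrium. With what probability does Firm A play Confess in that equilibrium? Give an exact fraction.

7/10

Let p be the probability that Firm A plays Quiet. In a completely mixed equilibrium, Firm B must be indifferent between Quiet and Confess.
Firm B's expected payoff from Quiet is 4p + (1−p); from Confess it is −3p + 4(1−p).
Setting these equal: 3p + 1 = −7p + 4, so p = 3/10.
Therefore Firm A plays Confess with probability 1 − 3/10 = 7/10.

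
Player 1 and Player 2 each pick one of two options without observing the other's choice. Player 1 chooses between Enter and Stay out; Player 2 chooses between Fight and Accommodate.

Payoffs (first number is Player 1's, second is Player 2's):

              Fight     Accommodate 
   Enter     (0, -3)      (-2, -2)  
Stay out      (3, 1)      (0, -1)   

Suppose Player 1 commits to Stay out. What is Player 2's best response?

Fight

Against Stay out, Player 2 earns 1 from Fight and -1 from Accommodate.
So Fight is the best response.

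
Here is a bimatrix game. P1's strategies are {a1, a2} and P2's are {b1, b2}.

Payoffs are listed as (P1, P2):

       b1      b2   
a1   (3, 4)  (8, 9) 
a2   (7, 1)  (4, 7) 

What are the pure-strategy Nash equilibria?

(a1, b1): P1 prefers a2 (7 > 3); P2 prefers b2 (9 > 4) — not an equilibrium.
(a1, b2): P1 gets 8 ≥ 4 from a2, and P2 gets 9 ≥ 4 from b1 — Nash equilibrium.
(a2, b1): P2 prefers b2 (7 > 1) — not an equilibrium.
(a2, b2): P1 prefers a1 (8 > 4) — not an equilibrium.

(a1, b2)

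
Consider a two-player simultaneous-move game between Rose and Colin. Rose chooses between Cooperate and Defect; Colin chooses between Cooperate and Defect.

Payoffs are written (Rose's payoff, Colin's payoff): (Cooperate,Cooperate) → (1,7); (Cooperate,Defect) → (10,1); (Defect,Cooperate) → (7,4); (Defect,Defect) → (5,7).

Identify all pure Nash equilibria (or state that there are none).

none

(Cooperate, Cooperate): Rose prefers Defect (7 > 1) — not an equilibrium.
(Cooperate, Defect): Colin prefers Cooperate (7 > 1) — not an equilibrium.
(Defect, Cooperate): Colin prefers Defect (7 > 4) — not an equilibrium.
(Defect, Defect): Rose prefers Cooperate (10 > 5) — not an equilibrium.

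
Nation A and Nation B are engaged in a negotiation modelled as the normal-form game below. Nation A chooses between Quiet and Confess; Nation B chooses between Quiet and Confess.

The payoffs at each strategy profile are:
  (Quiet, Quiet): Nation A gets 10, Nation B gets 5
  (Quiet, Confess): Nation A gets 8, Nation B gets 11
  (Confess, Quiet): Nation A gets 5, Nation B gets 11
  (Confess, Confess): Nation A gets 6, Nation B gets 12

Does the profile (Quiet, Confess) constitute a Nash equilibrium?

Yes

At (Quiet, Confess), Nation A earns 8; switching to Confess would give 6, so Nation A has no profitable deviation.
Nation B earns 11; switching to Quiet would give 5, so Nation B has no profitable deviation.
Neither player can gain by a unilateral deviation, so this profile is a Nash equilibrium.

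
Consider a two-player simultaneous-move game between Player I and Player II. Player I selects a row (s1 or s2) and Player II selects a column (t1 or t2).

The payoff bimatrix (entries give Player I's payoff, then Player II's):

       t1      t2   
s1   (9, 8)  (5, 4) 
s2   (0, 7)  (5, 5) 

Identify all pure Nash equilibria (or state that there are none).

(s1, t1)

(s1, t1): Player I gets 9 ≥ 0 from s2, and Player II gets 8 ≥ 4 from t2 — Nash equilibrium.
(s1, t2): Player II prefers t1 (8 > 4) — not an equilibrium.
(s2, t1): Player I prefers s1 (9 > 0) — not an equilibrium.
(s2, t2): Player II prefers t1 (7 > 5) — not an equilibrium.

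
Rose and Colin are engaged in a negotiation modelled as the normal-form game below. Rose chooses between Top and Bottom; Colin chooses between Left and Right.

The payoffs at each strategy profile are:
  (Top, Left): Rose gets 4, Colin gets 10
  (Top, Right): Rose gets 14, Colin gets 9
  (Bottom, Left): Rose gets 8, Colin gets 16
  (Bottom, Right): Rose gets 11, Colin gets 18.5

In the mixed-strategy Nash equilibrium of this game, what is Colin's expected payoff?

82/7

First find p, the probability Rose plays Top, from Colin's indifference between Left and Right: 10p + 16(1−p) = 9p + 18.5(1−p), giving p = 5/7.
Since Colin is indifferent in equilibrium, Colin's expected payoff equals the payoff from either column against (5/7, 2/7). Using Left: 10(5/7) + 16(2/7) = 82/7.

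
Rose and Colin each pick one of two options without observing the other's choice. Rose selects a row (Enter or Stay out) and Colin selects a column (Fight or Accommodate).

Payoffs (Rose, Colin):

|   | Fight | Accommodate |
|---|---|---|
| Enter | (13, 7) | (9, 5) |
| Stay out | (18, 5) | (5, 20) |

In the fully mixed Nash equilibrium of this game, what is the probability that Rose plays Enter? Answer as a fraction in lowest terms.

Let r be the probability that Rose plays Enter. In a completely mixed equilibrium, Colin must be indifferent between Fight and Accommodate.
Colin's expected payoff from Fight is 7r + 5(1−r); from Accommodate it is 5r + 20(1−r).
Setting these equal: 2r + 5 = −15r + 20, so r = 15/17.

15/17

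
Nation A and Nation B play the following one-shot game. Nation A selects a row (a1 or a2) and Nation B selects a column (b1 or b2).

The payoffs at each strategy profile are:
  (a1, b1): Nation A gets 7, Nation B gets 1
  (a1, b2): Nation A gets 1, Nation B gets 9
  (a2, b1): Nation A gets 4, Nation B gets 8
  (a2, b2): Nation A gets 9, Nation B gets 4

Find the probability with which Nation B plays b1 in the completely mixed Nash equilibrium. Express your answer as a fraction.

8/11

Let q be the probability that Nation B plays b1. In a completely mixed equilibrium, Nation A must be indifferent between a1 and a2.
Nation A's expected payoff from a1 is 7q + (1−q); from a2 it is 4q + 9(1−q).
Setting these equal: 6q + 1 = −5q + 9, so q = 8/11.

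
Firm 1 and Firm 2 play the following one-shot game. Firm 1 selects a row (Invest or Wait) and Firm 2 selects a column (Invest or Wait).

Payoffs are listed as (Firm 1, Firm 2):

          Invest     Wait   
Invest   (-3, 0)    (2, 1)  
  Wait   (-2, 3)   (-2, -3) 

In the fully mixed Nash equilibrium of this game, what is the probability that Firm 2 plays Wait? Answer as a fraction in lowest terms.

Let q be the probability that Firm 2 plays Invest. In a completely mixed equilibrium, Firm 1 must be indifferent between Invest and Wait.
Firm 1's expected payoff from Invest is −3q + 2(1−q); from Wait it is −2q − 2(1−q).
Setting these equal: −5q + 2 = -2, so q = 4/5.
Therefore Firm 2 plays Wait with probability 1 − 4/5 = 1/5.

1/5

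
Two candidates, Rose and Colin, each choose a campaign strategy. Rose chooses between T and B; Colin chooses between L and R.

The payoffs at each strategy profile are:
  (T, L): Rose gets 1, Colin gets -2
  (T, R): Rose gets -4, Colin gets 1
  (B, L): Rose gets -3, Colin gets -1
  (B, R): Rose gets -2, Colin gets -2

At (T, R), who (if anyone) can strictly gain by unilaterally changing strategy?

Rose at (T, R) earns -4; deviating to B yields -2 — a strict improvement.
Colin earns 1; deviating to L yields -2 — not better.
Only Rose has a strictly profitable deviation.

Rose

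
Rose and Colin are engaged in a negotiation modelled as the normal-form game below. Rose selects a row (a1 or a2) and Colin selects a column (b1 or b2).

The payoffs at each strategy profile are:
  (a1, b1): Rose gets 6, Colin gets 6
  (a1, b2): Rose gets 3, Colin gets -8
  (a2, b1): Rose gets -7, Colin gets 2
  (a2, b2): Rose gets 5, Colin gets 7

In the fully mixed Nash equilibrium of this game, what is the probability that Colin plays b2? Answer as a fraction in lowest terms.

Let c be the probability that Colin plays b1. In a completely mixed equilibrium, Rose must be indifferent between a1 and a2.
Rose's expected payoff from a1 is 6c + 3(1−c); from a2 it is −7c + 5(1−c).
Setting these equal: 3c + 3 = −12c + 5, so c = 2/15.
Therefore Colin plays b2 with probability 1 − 2/15 = 13/15.

13/15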